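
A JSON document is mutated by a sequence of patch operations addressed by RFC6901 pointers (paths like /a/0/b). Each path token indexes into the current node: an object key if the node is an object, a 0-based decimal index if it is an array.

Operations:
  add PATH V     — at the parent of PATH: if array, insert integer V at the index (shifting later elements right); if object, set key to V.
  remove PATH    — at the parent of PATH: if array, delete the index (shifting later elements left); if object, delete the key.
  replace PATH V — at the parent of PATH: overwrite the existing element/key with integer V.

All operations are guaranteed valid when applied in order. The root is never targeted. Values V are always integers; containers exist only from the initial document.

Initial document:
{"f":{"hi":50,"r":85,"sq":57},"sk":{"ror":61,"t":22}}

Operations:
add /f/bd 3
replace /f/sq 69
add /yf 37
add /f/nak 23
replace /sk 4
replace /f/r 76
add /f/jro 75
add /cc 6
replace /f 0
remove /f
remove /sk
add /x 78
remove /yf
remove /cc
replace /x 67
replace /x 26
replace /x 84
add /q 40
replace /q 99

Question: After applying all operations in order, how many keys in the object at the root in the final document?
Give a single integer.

Answer: 2

Derivation:
After op 1 (add /f/bd 3): {"f":{"bd":3,"hi":50,"r":85,"sq":57},"sk":{"ror":61,"t":22}}
After op 2 (replace /f/sq 69): {"f":{"bd":3,"hi":50,"r":85,"sq":69},"sk":{"ror":61,"t":22}}
After op 3 (add /yf 37): {"f":{"bd":3,"hi":50,"r":85,"sq":69},"sk":{"ror":61,"t":22},"yf":37}
After op 4 (add /f/nak 23): {"f":{"bd":3,"hi":50,"nak":23,"r":85,"sq":69},"sk":{"ror":61,"t":22},"yf":37}
After op 5 (replace /sk 4): {"f":{"bd":3,"hi":50,"nak":23,"r":85,"sq":69},"sk":4,"yf":37}
After op 6 (replace /f/r 76): {"f":{"bd":3,"hi":50,"nak":23,"r":76,"sq":69},"sk":4,"yf":37}
After op 7 (add /f/jro 75): {"f":{"bd":3,"hi":50,"jro":75,"nak":23,"r":76,"sq":69},"sk":4,"yf":37}
After op 8 (add /cc 6): {"cc":6,"f":{"bd":3,"hi":50,"jro":75,"nak":23,"r":76,"sq":69},"sk":4,"yf":37}
After op 9 (replace /f 0): {"cc":6,"f":0,"sk":4,"yf":37}
After op 10 (remove /f): {"cc":6,"sk":4,"yf":37}
After op 11 (remove /sk): {"cc":6,"yf":37}
After op 12 (add /x 78): {"cc":6,"x":78,"yf":37}
After op 13 (remove /yf): {"cc":6,"x":78}
After op 14 (remove /cc): {"x":78}
After op 15 (replace /x 67): {"x":67}
After op 16 (replace /x 26): {"x":26}
After op 17 (replace /x 84): {"x":84}
After op 18 (add /q 40): {"q":40,"x":84}
After op 19 (replace /q 99): {"q":99,"x":84}
Size at the root: 2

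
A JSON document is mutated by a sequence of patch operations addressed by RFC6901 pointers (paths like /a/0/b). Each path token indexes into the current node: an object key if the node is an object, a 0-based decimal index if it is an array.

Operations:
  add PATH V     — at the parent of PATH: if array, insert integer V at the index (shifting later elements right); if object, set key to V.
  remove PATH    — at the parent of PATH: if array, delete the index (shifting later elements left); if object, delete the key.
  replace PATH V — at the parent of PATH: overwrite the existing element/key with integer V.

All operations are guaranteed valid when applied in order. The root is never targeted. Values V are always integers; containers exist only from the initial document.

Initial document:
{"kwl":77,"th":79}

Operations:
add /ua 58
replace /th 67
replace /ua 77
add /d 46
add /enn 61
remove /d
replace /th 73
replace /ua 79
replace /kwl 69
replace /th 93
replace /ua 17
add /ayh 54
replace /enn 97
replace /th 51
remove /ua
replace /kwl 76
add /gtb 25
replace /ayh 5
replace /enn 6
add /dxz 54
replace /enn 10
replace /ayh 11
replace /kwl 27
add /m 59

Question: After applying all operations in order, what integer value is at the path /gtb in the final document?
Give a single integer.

Answer: 25

Derivation:
After op 1 (add /ua 58): {"kwl":77,"th":79,"ua":58}
After op 2 (replace /th 67): {"kwl":77,"th":67,"ua":58}
After op 3 (replace /ua 77): {"kwl":77,"th":67,"ua":77}
After op 4 (add /d 46): {"d":46,"kwl":77,"th":67,"ua":77}
After op 5 (add /enn 61): {"d":46,"enn":61,"kwl":77,"th":67,"ua":77}
After op 6 (remove /d): {"enn":61,"kwl":77,"th":67,"ua":77}
After op 7 (replace /th 73): {"enn":61,"kwl":77,"th":73,"ua":77}
After op 8 (replace /ua 79): {"enn":61,"kwl":77,"th":73,"ua":79}
After op 9 (replace /kwl 69): {"enn":61,"kwl":69,"th":73,"ua":79}
After op 10 (replace /th 93): {"enn":61,"kwl":69,"th":93,"ua":79}
After op 11 (replace /ua 17): {"enn":61,"kwl":69,"th":93,"ua":17}
After op 12 (add /ayh 54): {"ayh":54,"enn":61,"kwl":69,"th":93,"ua":17}
After op 13 (replace /enn 97): {"ayh":54,"enn":97,"kwl":69,"th":93,"ua":17}
After op 14 (replace /th 51): {"ayh":54,"enn":97,"kwl":69,"th":51,"ua":17}
After op 15 (remove /ua): {"ayh":54,"enn":97,"kwl":69,"th":51}
After op 16 (replace /kwl 76): {"ayh":54,"enn":97,"kwl":76,"th":51}
After op 17 (add /gtb 25): {"ayh":54,"enn":97,"gtb":25,"kwl":76,"th":51}
After op 18 (replace /ayh 5): {"ayh":5,"enn":97,"gtb":25,"kwl":76,"th":51}
After op 19 (replace /enn 6): {"ayh":5,"enn":6,"gtb":25,"kwl":76,"th":51}
After op 20 (add /dxz 54): {"ayh":5,"dxz":54,"enn":6,"gtb":25,"kwl":76,"th":51}
After op 21 (replace /enn 10): {"ayh":5,"dxz":54,"enn":10,"gtb":25,"kwl":76,"th":51}
After op 22 (replace /ayh 11): {"ayh":11,"dxz":54,"enn":10,"gtb":25,"kwl":76,"th":51}
After op 23 (replace /kwl 27): {"ayh":11,"dxz":54,"enn":10,"gtb":25,"kwl":27,"th":51}
After op 24 (add /m 59): {"ayh":11,"dxz":54,"enn":10,"gtb":25,"kwl":27,"m":59,"th":51}
Value at /gtb: 25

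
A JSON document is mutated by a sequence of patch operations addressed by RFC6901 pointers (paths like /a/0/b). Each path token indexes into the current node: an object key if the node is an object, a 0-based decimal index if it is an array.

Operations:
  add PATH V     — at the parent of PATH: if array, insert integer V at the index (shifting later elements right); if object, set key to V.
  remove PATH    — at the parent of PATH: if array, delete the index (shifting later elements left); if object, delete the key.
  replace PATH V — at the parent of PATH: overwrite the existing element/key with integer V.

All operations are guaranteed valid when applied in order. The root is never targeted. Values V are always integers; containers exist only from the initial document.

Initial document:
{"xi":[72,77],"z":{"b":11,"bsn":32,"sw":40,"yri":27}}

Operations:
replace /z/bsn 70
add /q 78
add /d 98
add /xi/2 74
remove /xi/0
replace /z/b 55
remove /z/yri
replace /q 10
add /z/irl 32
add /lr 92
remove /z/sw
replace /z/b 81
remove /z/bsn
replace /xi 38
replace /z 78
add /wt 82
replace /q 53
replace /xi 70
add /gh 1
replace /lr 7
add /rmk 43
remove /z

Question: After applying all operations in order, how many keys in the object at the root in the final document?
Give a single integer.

Answer: 7

Derivation:
After op 1 (replace /z/bsn 70): {"xi":[72,77],"z":{"b":11,"bsn":70,"sw":40,"yri":27}}
After op 2 (add /q 78): {"q":78,"xi":[72,77],"z":{"b":11,"bsn":70,"sw":40,"yri":27}}
After op 3 (add /d 98): {"d":98,"q":78,"xi":[72,77],"z":{"b":11,"bsn":70,"sw":40,"yri":27}}
After op 4 (add /xi/2 74): {"d":98,"q":78,"xi":[72,77,74],"z":{"b":11,"bsn":70,"sw":40,"yri":27}}
After op 5 (remove /xi/0): {"d":98,"q":78,"xi":[77,74],"z":{"b":11,"bsn":70,"sw":40,"yri":27}}
After op 6 (replace /z/b 55): {"d":98,"q":78,"xi":[77,74],"z":{"b":55,"bsn":70,"sw":40,"yri":27}}
After op 7 (remove /z/yri): {"d":98,"q":78,"xi":[77,74],"z":{"b":55,"bsn":70,"sw":40}}
After op 8 (replace /q 10): {"d":98,"q":10,"xi":[77,74],"z":{"b":55,"bsn":70,"sw":40}}
After op 9 (add /z/irl 32): {"d":98,"q":10,"xi":[77,74],"z":{"b":55,"bsn":70,"irl":32,"sw":40}}
After op 10 (add /lr 92): {"d":98,"lr":92,"q":10,"xi":[77,74],"z":{"b":55,"bsn":70,"irl":32,"sw":40}}
After op 11 (remove /z/sw): {"d":98,"lr":92,"q":10,"xi":[77,74],"z":{"b":55,"bsn":70,"irl":32}}
After op 12 (replace /z/b 81): {"d":98,"lr":92,"q":10,"xi":[77,74],"z":{"b":81,"bsn":70,"irl":32}}
After op 13 (remove /z/bsn): {"d":98,"lr":92,"q":10,"xi":[77,74],"z":{"b":81,"irl":32}}
After op 14 (replace /xi 38): {"d":98,"lr":92,"q":10,"xi":38,"z":{"b":81,"irl":32}}
After op 15 (replace /z 78): {"d":98,"lr":92,"q":10,"xi":38,"z":78}
After op 16 (add /wt 82): {"d":98,"lr":92,"q":10,"wt":82,"xi":38,"z":78}
After op 17 (replace /q 53): {"d":98,"lr":92,"q":53,"wt":82,"xi":38,"z":78}
After op 18 (replace /xi 70): {"d":98,"lr":92,"q":53,"wt":82,"xi":70,"z":78}
After op 19 (add /gh 1): {"d":98,"gh":1,"lr":92,"q":53,"wt":82,"xi":70,"z":78}
After op 20 (replace /lr 7): {"d":98,"gh":1,"lr":7,"q":53,"wt":82,"xi":70,"z":78}
After op 21 (add /rmk 43): {"d":98,"gh":1,"lr":7,"q":53,"rmk":43,"wt":82,"xi":70,"z":78}
After op 22 (remove /z): {"d":98,"gh":1,"lr":7,"q":53,"rmk":43,"wt":82,"xi":70}
Size at the root: 7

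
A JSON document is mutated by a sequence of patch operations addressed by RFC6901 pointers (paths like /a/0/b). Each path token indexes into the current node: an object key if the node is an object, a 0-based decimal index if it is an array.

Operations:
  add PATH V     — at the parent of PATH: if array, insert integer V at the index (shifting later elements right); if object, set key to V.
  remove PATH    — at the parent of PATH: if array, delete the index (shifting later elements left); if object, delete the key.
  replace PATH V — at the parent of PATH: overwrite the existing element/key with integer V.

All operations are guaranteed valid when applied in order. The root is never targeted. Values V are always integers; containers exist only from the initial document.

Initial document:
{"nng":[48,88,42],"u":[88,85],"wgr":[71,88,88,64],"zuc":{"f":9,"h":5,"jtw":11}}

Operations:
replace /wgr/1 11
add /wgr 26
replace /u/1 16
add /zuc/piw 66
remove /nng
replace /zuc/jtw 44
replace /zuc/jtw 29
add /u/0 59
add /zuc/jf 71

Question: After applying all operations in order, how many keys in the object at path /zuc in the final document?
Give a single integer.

Answer: 5

Derivation:
After op 1 (replace /wgr/1 11): {"nng":[48,88,42],"u":[88,85],"wgr":[71,11,88,64],"zuc":{"f":9,"h":5,"jtw":11}}
After op 2 (add /wgr 26): {"nng":[48,88,42],"u":[88,85],"wgr":26,"zuc":{"f":9,"h":5,"jtw":11}}
After op 3 (replace /u/1 16): {"nng":[48,88,42],"u":[88,16],"wgr":26,"zuc":{"f":9,"h":5,"jtw":11}}
After op 4 (add /zuc/piw 66): {"nng":[48,88,42],"u":[88,16],"wgr":26,"zuc":{"f":9,"h":5,"jtw":11,"piw":66}}
After op 5 (remove /nng): {"u":[88,16],"wgr":26,"zuc":{"f":9,"h":5,"jtw":11,"piw":66}}
After op 6 (replace /zuc/jtw 44): {"u":[88,16],"wgr":26,"zuc":{"f":9,"h":5,"jtw":44,"piw":66}}
After op 7 (replace /zuc/jtw 29): {"u":[88,16],"wgr":26,"zuc":{"f":9,"h":5,"jtw":29,"piw":66}}
After op 8 (add /u/0 59): {"u":[59,88,16],"wgr":26,"zuc":{"f":9,"h":5,"jtw":29,"piw":66}}
After op 9 (add /zuc/jf 71): {"u":[59,88,16],"wgr":26,"zuc":{"f":9,"h":5,"jf":71,"jtw":29,"piw":66}}
Size at path /zuc: 5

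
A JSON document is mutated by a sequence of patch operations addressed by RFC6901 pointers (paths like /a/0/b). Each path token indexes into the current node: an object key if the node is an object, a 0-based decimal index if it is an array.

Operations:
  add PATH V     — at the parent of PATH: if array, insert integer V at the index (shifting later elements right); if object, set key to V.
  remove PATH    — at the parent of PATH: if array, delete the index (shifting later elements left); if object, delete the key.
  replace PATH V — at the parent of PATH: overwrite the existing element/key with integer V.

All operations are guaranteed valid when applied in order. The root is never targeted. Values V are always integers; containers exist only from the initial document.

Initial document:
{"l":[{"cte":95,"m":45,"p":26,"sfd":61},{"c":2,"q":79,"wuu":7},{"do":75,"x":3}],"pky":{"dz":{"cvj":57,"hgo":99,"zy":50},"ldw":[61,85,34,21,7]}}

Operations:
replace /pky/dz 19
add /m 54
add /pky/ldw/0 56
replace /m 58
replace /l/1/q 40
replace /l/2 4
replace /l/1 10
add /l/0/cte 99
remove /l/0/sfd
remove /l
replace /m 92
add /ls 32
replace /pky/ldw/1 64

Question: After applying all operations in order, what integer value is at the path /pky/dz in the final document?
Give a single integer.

After op 1 (replace /pky/dz 19): {"l":[{"cte":95,"m":45,"p":26,"sfd":61},{"c":2,"q":79,"wuu":7},{"do":75,"x":3}],"pky":{"dz":19,"ldw":[61,85,34,21,7]}}
After op 2 (add /m 54): {"l":[{"cte":95,"m":45,"p":26,"sfd":61},{"c":2,"q":79,"wuu":7},{"do":75,"x":3}],"m":54,"pky":{"dz":19,"ldw":[61,85,34,21,7]}}
After op 3 (add /pky/ldw/0 56): {"l":[{"cte":95,"m":45,"p":26,"sfd":61},{"c":2,"q":79,"wuu":7},{"do":75,"x":3}],"m":54,"pky":{"dz":19,"ldw":[56,61,85,34,21,7]}}
After op 4 (replace /m 58): {"l":[{"cte":95,"m":45,"p":26,"sfd":61},{"c":2,"q":79,"wuu":7},{"do":75,"x":3}],"m":58,"pky":{"dz":19,"ldw":[56,61,85,34,21,7]}}
After op 5 (replace /l/1/q 40): {"l":[{"cte":95,"m":45,"p":26,"sfd":61},{"c":2,"q":40,"wuu":7},{"do":75,"x":3}],"m":58,"pky":{"dz":19,"ldw":[56,61,85,34,21,7]}}
After op 6 (replace /l/2 4): {"l":[{"cte":95,"m":45,"p":26,"sfd":61},{"c":2,"q":40,"wuu":7},4],"m":58,"pky":{"dz":19,"ldw":[56,61,85,34,21,7]}}
After op 7 (replace /l/1 10): {"l":[{"cte":95,"m":45,"p":26,"sfd":61},10,4],"m":58,"pky":{"dz":19,"ldw":[56,61,85,34,21,7]}}
After op 8 (add /l/0/cte 99): {"l":[{"cte":99,"m":45,"p":26,"sfd":61},10,4],"m":58,"pky":{"dz":19,"ldw":[56,61,85,34,21,7]}}
After op 9 (remove /l/0/sfd): {"l":[{"cte":99,"m":45,"p":26},10,4],"m":58,"pky":{"dz":19,"ldw":[56,61,85,34,21,7]}}
After op 10 (remove /l): {"m":58,"pky":{"dz":19,"ldw":[56,61,85,34,21,7]}}
After op 11 (replace /m 92): {"m":92,"pky":{"dz":19,"ldw":[56,61,85,34,21,7]}}
After op 12 (add /ls 32): {"ls":32,"m":92,"pky":{"dz":19,"ldw":[56,61,85,34,21,7]}}
After op 13 (replace /pky/ldw/1 64): {"ls":32,"m":92,"pky":{"dz":19,"ldw":[56,64,85,34,21,7]}}
Value at /pky/dz: 19

Answer: 19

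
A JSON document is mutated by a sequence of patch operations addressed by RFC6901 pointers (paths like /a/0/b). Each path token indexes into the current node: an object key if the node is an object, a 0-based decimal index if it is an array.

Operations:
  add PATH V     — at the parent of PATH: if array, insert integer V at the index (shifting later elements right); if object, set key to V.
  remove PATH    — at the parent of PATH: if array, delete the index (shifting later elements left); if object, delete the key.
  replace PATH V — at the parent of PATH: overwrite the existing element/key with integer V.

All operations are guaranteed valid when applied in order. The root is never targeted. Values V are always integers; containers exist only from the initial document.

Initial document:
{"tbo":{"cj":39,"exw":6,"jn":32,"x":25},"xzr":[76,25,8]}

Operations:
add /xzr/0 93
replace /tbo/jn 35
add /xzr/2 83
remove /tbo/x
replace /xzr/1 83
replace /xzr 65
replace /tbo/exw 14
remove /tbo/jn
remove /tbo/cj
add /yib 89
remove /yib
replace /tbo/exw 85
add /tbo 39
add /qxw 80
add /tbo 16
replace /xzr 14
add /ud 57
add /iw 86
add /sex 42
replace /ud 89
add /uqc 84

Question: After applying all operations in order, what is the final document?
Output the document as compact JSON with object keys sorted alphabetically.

Answer: {"iw":86,"qxw":80,"sex":42,"tbo":16,"ud":89,"uqc":84,"xzr":14}

Derivation:
After op 1 (add /xzr/0 93): {"tbo":{"cj":39,"exw":6,"jn":32,"x":25},"xzr":[93,76,25,8]}
After op 2 (replace /tbo/jn 35): {"tbo":{"cj":39,"exw":6,"jn":35,"x":25},"xzr":[93,76,25,8]}
After op 3 (add /xzr/2 83): {"tbo":{"cj":39,"exw":6,"jn":35,"x":25},"xzr":[93,76,83,25,8]}
After op 4 (remove /tbo/x): {"tbo":{"cj":39,"exw":6,"jn":35},"xzr":[93,76,83,25,8]}
After op 5 (replace /xzr/1 83): {"tbo":{"cj":39,"exw":6,"jn":35},"xzr":[93,83,83,25,8]}
After op 6 (replace /xzr 65): {"tbo":{"cj":39,"exw":6,"jn":35},"xzr":65}
After op 7 (replace /tbo/exw 14): {"tbo":{"cj":39,"exw":14,"jn":35},"xzr":65}
After op 8 (remove /tbo/jn): {"tbo":{"cj":39,"exw":14},"xzr":65}
After op 9 (remove /tbo/cj): {"tbo":{"exw":14},"xzr":65}
After op 10 (add /yib 89): {"tbo":{"exw":14},"xzr":65,"yib":89}
After op 11 (remove /yib): {"tbo":{"exw":14},"xzr":65}
After op 12 (replace /tbo/exw 85): {"tbo":{"exw":85},"xzr":65}
After op 13 (add /tbo 39): {"tbo":39,"xzr":65}
After op 14 (add /qxw 80): {"qxw":80,"tbo":39,"xzr":65}
After op 15 (add /tbo 16): {"qxw":80,"tbo":16,"xzr":65}
After op 16 (replace /xzr 14): {"qxw":80,"tbo":16,"xzr":14}
After op 17 (add /ud 57): {"qxw":80,"tbo":16,"ud":57,"xzr":14}
After op 18 (add /iw 86): {"iw":86,"qxw":80,"tbo":16,"ud":57,"xzr":14}
After op 19 (add /sex 42): {"iw":86,"qxw":80,"sex":42,"tbo":16,"ud":57,"xzr":14}
After op 20 (replace /ud 89): {"iw":86,"qxw":80,"sex":42,"tbo":16,"ud":89,"xzr":14}
After op 21 (add /uqc 84): {"iw":86,"qxw":80,"sex":42,"tbo":16,"ud":89,"uqc":84,"xzr":14}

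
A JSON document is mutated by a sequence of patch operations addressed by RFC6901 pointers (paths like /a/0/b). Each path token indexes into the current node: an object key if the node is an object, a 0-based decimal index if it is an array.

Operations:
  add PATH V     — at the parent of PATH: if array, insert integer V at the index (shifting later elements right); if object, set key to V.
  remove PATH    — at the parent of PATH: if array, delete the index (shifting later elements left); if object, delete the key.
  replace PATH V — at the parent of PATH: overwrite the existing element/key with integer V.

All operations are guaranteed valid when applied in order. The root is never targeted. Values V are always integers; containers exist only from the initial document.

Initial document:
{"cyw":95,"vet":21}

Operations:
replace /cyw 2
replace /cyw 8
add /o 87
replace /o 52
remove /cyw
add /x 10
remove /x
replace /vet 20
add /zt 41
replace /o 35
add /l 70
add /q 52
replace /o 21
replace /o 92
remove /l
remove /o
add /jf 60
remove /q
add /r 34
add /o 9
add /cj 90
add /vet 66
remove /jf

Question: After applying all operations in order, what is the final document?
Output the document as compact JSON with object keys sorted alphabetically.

Answer: {"cj":90,"o":9,"r":34,"vet":66,"zt":41}

Derivation:
After op 1 (replace /cyw 2): {"cyw":2,"vet":21}
After op 2 (replace /cyw 8): {"cyw":8,"vet":21}
After op 3 (add /o 87): {"cyw":8,"o":87,"vet":21}
After op 4 (replace /o 52): {"cyw":8,"o":52,"vet":21}
After op 5 (remove /cyw): {"o":52,"vet":21}
After op 6 (add /x 10): {"o":52,"vet":21,"x":10}
After op 7 (remove /x): {"o":52,"vet":21}
After op 8 (replace /vet 20): {"o":52,"vet":20}
After op 9 (add /zt 41): {"o":52,"vet":20,"zt":41}
After op 10 (replace /o 35): {"o":35,"vet":20,"zt":41}
After op 11 (add /l 70): {"l":70,"o":35,"vet":20,"zt":41}
After op 12 (add /q 52): {"l":70,"o":35,"q":52,"vet":20,"zt":41}
After op 13 (replace /o 21): {"l":70,"o":21,"q":52,"vet":20,"zt":41}
After op 14 (replace /o 92): {"l":70,"o":92,"q":52,"vet":20,"zt":41}
After op 15 (remove /l): {"o":92,"q":52,"vet":20,"zt":41}
After op 16 (remove /o): {"q":52,"vet":20,"zt":41}
After op 17 (add /jf 60): {"jf":60,"q":52,"vet":20,"zt":41}
After op 18 (remove /q): {"jf":60,"vet":20,"zt":41}
After op 19 (add /r 34): {"jf":60,"r":34,"vet":20,"zt":41}
After op 20 (add /o 9): {"jf":60,"o":9,"r":34,"vet":20,"zt":41}
After op 21 (add /cj 90): {"cj":90,"jf":60,"o":9,"r":34,"vet":20,"zt":41}
After op 22 (add /vet 66): {"cj":90,"jf":60,"o":9,"r":34,"vet":66,"zt":41}
After op 23 (remove /jf): {"cj":90,"o":9,"r":34,"vet":66,"zt":41}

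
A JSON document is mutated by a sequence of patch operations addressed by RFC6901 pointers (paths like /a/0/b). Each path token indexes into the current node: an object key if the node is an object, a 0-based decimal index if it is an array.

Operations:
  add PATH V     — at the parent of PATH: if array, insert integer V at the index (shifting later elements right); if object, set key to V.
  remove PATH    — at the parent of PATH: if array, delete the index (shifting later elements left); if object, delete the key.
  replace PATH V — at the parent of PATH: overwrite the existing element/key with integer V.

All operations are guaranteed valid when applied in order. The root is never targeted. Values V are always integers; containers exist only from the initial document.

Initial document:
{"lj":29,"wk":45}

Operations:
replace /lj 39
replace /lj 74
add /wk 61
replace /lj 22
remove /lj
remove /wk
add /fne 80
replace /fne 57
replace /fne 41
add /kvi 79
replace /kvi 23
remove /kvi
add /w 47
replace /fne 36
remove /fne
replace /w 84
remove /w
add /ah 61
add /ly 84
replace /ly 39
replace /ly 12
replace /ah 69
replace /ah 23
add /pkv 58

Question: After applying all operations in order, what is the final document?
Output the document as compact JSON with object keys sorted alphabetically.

Answer: {"ah":23,"ly":12,"pkv":58}

Derivation:
After op 1 (replace /lj 39): {"lj":39,"wk":45}
After op 2 (replace /lj 74): {"lj":74,"wk":45}
After op 3 (add /wk 61): {"lj":74,"wk":61}
After op 4 (replace /lj 22): {"lj":22,"wk":61}
After op 5 (remove /lj): {"wk":61}
After op 6 (remove /wk): {}
After op 7 (add /fne 80): {"fne":80}
After op 8 (replace /fne 57): {"fne":57}
After op 9 (replace /fne 41): {"fne":41}
After op 10 (add /kvi 79): {"fne":41,"kvi":79}
After op 11 (replace /kvi 23): {"fne":41,"kvi":23}
After op 12 (remove /kvi): {"fne":41}
After op 13 (add /w 47): {"fne":41,"w":47}
After op 14 (replace /fne 36): {"fne":36,"w":47}
After op 15 (remove /fne): {"w":47}
After op 16 (replace /w 84): {"w":84}
After op 17 (remove /w): {}
After op 18 (add /ah 61): {"ah":61}
After op 19 (add /ly 84): {"ah":61,"ly":84}
After op 20 (replace /ly 39): {"ah":61,"ly":39}
After op 21 (replace /ly 12): {"ah":61,"ly":12}
After op 22 (replace /ah 69): {"ah":69,"ly":12}
After op 23 (replace /ah 23): {"ah":23,"ly":12}
After op 24 (add /pkv 58): {"ah":23,"ly":12,"pkv":58}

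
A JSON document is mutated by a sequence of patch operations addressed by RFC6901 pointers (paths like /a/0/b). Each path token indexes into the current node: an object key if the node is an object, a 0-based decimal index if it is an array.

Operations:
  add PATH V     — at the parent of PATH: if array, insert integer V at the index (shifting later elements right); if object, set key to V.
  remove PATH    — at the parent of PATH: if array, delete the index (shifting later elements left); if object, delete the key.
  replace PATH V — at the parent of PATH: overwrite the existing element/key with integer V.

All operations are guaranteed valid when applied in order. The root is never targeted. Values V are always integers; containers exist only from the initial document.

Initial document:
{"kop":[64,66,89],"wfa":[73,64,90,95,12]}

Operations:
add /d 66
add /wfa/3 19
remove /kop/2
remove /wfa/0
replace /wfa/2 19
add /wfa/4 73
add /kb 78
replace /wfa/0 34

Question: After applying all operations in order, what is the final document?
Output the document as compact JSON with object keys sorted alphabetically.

Answer: {"d":66,"kb":78,"kop":[64,66],"wfa":[34,90,19,95,73,12]}

Derivation:
After op 1 (add /d 66): {"d":66,"kop":[64,66,89],"wfa":[73,64,90,95,12]}
After op 2 (add /wfa/3 19): {"d":66,"kop":[64,66,89],"wfa":[73,64,90,19,95,12]}
After op 3 (remove /kop/2): {"d":66,"kop":[64,66],"wfa":[73,64,90,19,95,12]}
After op 4 (remove /wfa/0): {"d":66,"kop":[64,66],"wfa":[64,90,19,95,12]}
After op 5 (replace /wfa/2 19): {"d":66,"kop":[64,66],"wfa":[64,90,19,95,12]}
After op 6 (add /wfa/4 73): {"d":66,"kop":[64,66],"wfa":[64,90,19,95,73,12]}
After op 7 (add /kb 78): {"d":66,"kb":78,"kop":[64,66],"wfa":[64,90,19,95,73,12]}
After op 8 (replace /wfa/0 34): {"d":66,"kb":78,"kop":[64,66],"wfa":[34,90,19,95,73,12]}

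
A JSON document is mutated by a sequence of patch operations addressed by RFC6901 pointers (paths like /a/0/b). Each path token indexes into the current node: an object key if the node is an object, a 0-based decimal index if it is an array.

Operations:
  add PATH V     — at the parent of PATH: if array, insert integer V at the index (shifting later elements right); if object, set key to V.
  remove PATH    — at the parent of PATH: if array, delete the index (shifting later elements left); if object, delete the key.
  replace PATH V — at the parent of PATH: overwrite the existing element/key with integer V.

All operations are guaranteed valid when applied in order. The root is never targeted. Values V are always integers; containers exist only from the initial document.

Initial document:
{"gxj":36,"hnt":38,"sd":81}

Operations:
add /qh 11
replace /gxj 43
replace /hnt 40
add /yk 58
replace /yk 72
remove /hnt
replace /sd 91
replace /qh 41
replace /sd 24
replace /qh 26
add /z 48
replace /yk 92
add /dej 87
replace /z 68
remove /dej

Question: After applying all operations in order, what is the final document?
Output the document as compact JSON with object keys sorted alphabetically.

Answer: {"gxj":43,"qh":26,"sd":24,"yk":92,"z":68}

Derivation:
After op 1 (add /qh 11): {"gxj":36,"hnt":38,"qh":11,"sd":81}
After op 2 (replace /gxj 43): {"gxj":43,"hnt":38,"qh":11,"sd":81}
After op 3 (replace /hnt 40): {"gxj":43,"hnt":40,"qh":11,"sd":81}
After op 4 (add /yk 58): {"gxj":43,"hnt":40,"qh":11,"sd":81,"yk":58}
After op 5 (replace /yk 72): {"gxj":43,"hnt":40,"qh":11,"sd":81,"yk":72}
After op 6 (remove /hnt): {"gxj":43,"qh":11,"sd":81,"yk":72}
After op 7 (replace /sd 91): {"gxj":43,"qh":11,"sd":91,"yk":72}
After op 8 (replace /qh 41): {"gxj":43,"qh":41,"sd":91,"yk":72}
After op 9 (replace /sd 24): {"gxj":43,"qh":41,"sd":24,"yk":72}
After op 10 (replace /qh 26): {"gxj":43,"qh":26,"sd":24,"yk":72}
After op 11 (add /z 48): {"gxj":43,"qh":26,"sd":24,"yk":72,"z":48}
After op 12 (replace /yk 92): {"gxj":43,"qh":26,"sd":24,"yk":92,"z":48}
After op 13 (add /dej 87): {"dej":87,"gxj":43,"qh":26,"sd":24,"yk":92,"z":48}
After op 14 (replace /z 68): {"dej":87,"gxj":43,"qh":26,"sd":24,"yk":92,"z":68}
After op 15 (remove /dej): {"gxj":43,"qh":26,"sd":24,"yk":92,"z":68}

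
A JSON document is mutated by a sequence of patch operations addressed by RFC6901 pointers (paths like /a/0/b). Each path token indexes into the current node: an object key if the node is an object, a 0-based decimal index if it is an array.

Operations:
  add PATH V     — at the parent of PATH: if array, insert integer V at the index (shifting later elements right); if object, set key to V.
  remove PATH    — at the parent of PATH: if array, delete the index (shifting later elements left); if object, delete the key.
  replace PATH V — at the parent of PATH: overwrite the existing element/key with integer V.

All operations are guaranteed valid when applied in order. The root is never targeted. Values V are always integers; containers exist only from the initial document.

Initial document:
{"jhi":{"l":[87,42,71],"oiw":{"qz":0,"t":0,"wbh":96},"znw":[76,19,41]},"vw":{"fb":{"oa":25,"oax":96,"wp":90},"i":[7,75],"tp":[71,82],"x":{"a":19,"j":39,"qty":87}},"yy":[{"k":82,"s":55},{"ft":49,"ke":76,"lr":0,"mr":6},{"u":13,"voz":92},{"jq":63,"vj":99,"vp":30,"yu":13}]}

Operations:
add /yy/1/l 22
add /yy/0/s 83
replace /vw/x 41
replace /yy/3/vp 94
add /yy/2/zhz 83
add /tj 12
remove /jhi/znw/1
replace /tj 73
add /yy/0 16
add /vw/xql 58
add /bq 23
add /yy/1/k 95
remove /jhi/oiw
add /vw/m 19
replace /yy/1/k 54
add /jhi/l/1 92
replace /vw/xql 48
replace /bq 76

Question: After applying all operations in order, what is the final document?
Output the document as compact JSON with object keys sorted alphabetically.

After op 1 (add /yy/1/l 22): {"jhi":{"l":[87,42,71],"oiw":{"qz":0,"t":0,"wbh":96},"znw":[76,19,41]},"vw":{"fb":{"oa":25,"oax":96,"wp":90},"i":[7,75],"tp":[71,82],"x":{"a":19,"j":39,"qty":87}},"yy":[{"k":82,"s":55},{"ft":49,"ke":76,"l":22,"lr":0,"mr":6},{"u":13,"voz":92},{"jq":63,"vj":99,"vp":30,"yu":13}]}
After op 2 (add /yy/0/s 83): {"jhi":{"l":[87,42,71],"oiw":{"qz":0,"t":0,"wbh":96},"znw":[76,19,41]},"vw":{"fb":{"oa":25,"oax":96,"wp":90},"i":[7,75],"tp":[71,82],"x":{"a":19,"j":39,"qty":87}},"yy":[{"k":82,"s":83},{"ft":49,"ke":76,"l":22,"lr":0,"mr":6},{"u":13,"voz":92},{"jq":63,"vj":99,"vp":30,"yu":13}]}
After op 3 (replace /vw/x 41): {"jhi":{"l":[87,42,71],"oiw":{"qz":0,"t":0,"wbh":96},"znw":[76,19,41]},"vw":{"fb":{"oa":25,"oax":96,"wp":90},"i":[7,75],"tp":[71,82],"x":41},"yy":[{"k":82,"s":83},{"ft":49,"ke":76,"l":22,"lr":0,"mr":6},{"u":13,"voz":92},{"jq":63,"vj":99,"vp":30,"yu":13}]}
After op 4 (replace /yy/3/vp 94): {"jhi":{"l":[87,42,71],"oiw":{"qz":0,"t":0,"wbh":96},"znw":[76,19,41]},"vw":{"fb":{"oa":25,"oax":96,"wp":90},"i":[7,75],"tp":[71,82],"x":41},"yy":[{"k":82,"s":83},{"ft":49,"ke":76,"l":22,"lr":0,"mr":6},{"u":13,"voz":92},{"jq":63,"vj":99,"vp":94,"yu":13}]}
After op 5 (add /yy/2/zhz 83): {"jhi":{"l":[87,42,71],"oiw":{"qz":0,"t":0,"wbh":96},"znw":[76,19,41]},"vw":{"fb":{"oa":25,"oax":96,"wp":90},"i":[7,75],"tp":[71,82],"x":41},"yy":[{"k":82,"s":83},{"ft":49,"ke":76,"l":22,"lr":0,"mr":6},{"u":13,"voz":92,"zhz":83},{"jq":63,"vj":99,"vp":94,"yu":13}]}
After op 6 (add /tj 12): {"jhi":{"l":[87,42,71],"oiw":{"qz":0,"t":0,"wbh":96},"znw":[76,19,41]},"tj":12,"vw":{"fb":{"oa":25,"oax":96,"wp":90},"i":[7,75],"tp":[71,82],"x":41},"yy":[{"k":82,"s":83},{"ft":49,"ke":76,"l":22,"lr":0,"mr":6},{"u":13,"voz":92,"zhz":83},{"jq":63,"vj":99,"vp":94,"yu":13}]}
After op 7 (remove /jhi/znw/1): {"jhi":{"l":[87,42,71],"oiw":{"qz":0,"t":0,"wbh":96},"znw":[76,41]},"tj":12,"vw":{"fb":{"oa":25,"oax":96,"wp":90},"i":[7,75],"tp":[71,82],"x":41},"yy":[{"k":82,"s":83},{"ft":49,"ke":76,"l":22,"lr":0,"mr":6},{"u":13,"voz":92,"zhz":83},{"jq":63,"vj":99,"vp":94,"yu":13}]}
After op 8 (replace /tj 73): {"jhi":{"l":[87,42,71],"oiw":{"qz":0,"t":0,"wbh":96},"znw":[76,41]},"tj":73,"vw":{"fb":{"oa":25,"oax":96,"wp":90},"i":[7,75],"tp":[71,82],"x":41},"yy":[{"k":82,"s":83},{"ft":49,"ke":76,"l":22,"lr":0,"mr":6},{"u":13,"voz":92,"zhz":83},{"jq":63,"vj":99,"vp":94,"yu":13}]}
After op 9 (add /yy/0 16): {"jhi":{"l":[87,42,71],"oiw":{"qz":0,"t":0,"wbh":96},"znw":[76,41]},"tj":73,"vw":{"fb":{"oa":25,"oax":96,"wp":90},"i":[7,75],"tp":[71,82],"x":41},"yy":[16,{"k":82,"s":83},{"ft":49,"ke":76,"l":22,"lr":0,"mr":6},{"u":13,"voz":92,"zhz":83},{"jq":63,"vj":99,"vp":94,"yu":13}]}
After op 10 (add /vw/xql 58): {"jhi":{"l":[87,42,71],"oiw":{"qz":0,"t":0,"wbh":96},"znw":[76,41]},"tj":73,"vw":{"fb":{"oa":25,"oax":96,"wp":90},"i":[7,75],"tp":[71,82],"x":41,"xql":58},"yy":[16,{"k":82,"s":83},{"ft":49,"ke":76,"l":22,"lr":0,"mr":6},{"u":13,"voz":92,"zhz":83},{"jq":63,"vj":99,"vp":94,"yu":13}]}
After op 11 (add /bq 23): {"bq":23,"jhi":{"l":[87,42,71],"oiw":{"qz":0,"t":0,"wbh":96},"znw":[76,41]},"tj":73,"vw":{"fb":{"oa":25,"oax":96,"wp":90},"i":[7,75],"tp":[71,82],"x":41,"xql":58},"yy":[16,{"k":82,"s":83},{"ft":49,"ke":76,"l":22,"lr":0,"mr":6},{"u":13,"voz":92,"zhz":83},{"jq":63,"vj":99,"vp":94,"yu":13}]}
After op 12 (add /yy/1/k 95): {"bq":23,"jhi":{"l":[87,42,71],"oiw":{"qz":0,"t":0,"wbh":96},"znw":[76,41]},"tj":73,"vw":{"fb":{"oa":25,"oax":96,"wp":90},"i":[7,75],"tp":[71,82],"x":41,"xql":58},"yy":[16,{"k":95,"s":83},{"ft":49,"ke":76,"l":22,"lr":0,"mr":6},{"u":13,"voz":92,"zhz":83},{"jq":63,"vj":99,"vp":94,"yu":13}]}
After op 13 (remove /jhi/oiw): {"bq":23,"jhi":{"l":[87,42,71],"znw":[76,41]},"tj":73,"vw":{"fb":{"oa":25,"oax":96,"wp":90},"i":[7,75],"tp":[71,82],"x":41,"xql":58},"yy":[16,{"k":95,"s":83},{"ft":49,"ke":76,"l":22,"lr":0,"mr":6},{"u":13,"voz":92,"zhz":83},{"jq":63,"vj":99,"vp":94,"yu":13}]}
After op 14 (add /vw/m 19): {"bq":23,"jhi":{"l":[87,42,71],"znw":[76,41]},"tj":73,"vw":{"fb":{"oa":25,"oax":96,"wp":90},"i":[7,75],"m":19,"tp":[71,82],"x":41,"xql":58},"yy":[16,{"k":95,"s":83},{"ft":49,"ke":76,"l":22,"lr":0,"mr":6},{"u":13,"voz":92,"zhz":83},{"jq":63,"vj":99,"vp":94,"yu":13}]}
After op 15 (replace /yy/1/k 54): {"bq":23,"jhi":{"l":[87,42,71],"znw":[76,41]},"tj":73,"vw":{"fb":{"oa":25,"oax":96,"wp":90},"i":[7,75],"m":19,"tp":[71,82],"x":41,"xql":58},"yy":[16,{"k":54,"s":83},{"ft":49,"ke":76,"l":22,"lr":0,"mr":6},{"u":13,"voz":92,"zhz":83},{"jq":63,"vj":99,"vp":94,"yu":13}]}
After op 16 (add /jhi/l/1 92): {"bq":23,"jhi":{"l":[87,92,42,71],"znw":[76,41]},"tj":73,"vw":{"fb":{"oa":25,"oax":96,"wp":90},"i":[7,75],"m":19,"tp":[71,82],"x":41,"xql":58},"yy":[16,{"k":54,"s":83},{"ft":49,"ke":76,"l":22,"lr":0,"mr":6},{"u":13,"voz":92,"zhz":83},{"jq":63,"vj":99,"vp":94,"yu":13}]}
After op 17 (replace /vw/xql 48): {"bq":23,"jhi":{"l":[87,92,42,71],"znw":[76,41]},"tj":73,"vw":{"fb":{"oa":25,"oax":96,"wp":90},"i":[7,75],"m":19,"tp":[71,82],"x":41,"xql":48},"yy":[16,{"k":54,"s":83},{"ft":49,"ke":76,"l":22,"lr":0,"mr":6},{"u":13,"voz":92,"zhz":83},{"jq":63,"vj":99,"vp":94,"yu":13}]}
After op 18 (replace /bq 76): {"bq":76,"jhi":{"l":[87,92,42,71],"znw":[76,41]},"tj":73,"vw":{"fb":{"oa":25,"oax":96,"wp":90},"i":[7,75],"m":19,"tp":[71,82],"x":41,"xql":48},"yy":[16,{"k":54,"s":83},{"ft":49,"ke":76,"l":22,"lr":0,"mr":6},{"u":13,"voz":92,"zhz":83},{"jq":63,"vj":99,"vp":94,"yu":13}]}

Answer: {"bq":76,"jhi":{"l":[87,92,42,71],"znw":[76,41]},"tj":73,"vw":{"fb":{"oa":25,"oax":96,"wp":90},"i":[7,75],"m":19,"tp":[71,82],"x":41,"xql":48},"yy":[16,{"k":54,"s":83},{"ft":49,"ke":76,"l":22,"lr":0,"mr":6},{"u":13,"voz":92,"zhz":83},{"jq":63,"vj":99,"vp":94,"yu":13}]}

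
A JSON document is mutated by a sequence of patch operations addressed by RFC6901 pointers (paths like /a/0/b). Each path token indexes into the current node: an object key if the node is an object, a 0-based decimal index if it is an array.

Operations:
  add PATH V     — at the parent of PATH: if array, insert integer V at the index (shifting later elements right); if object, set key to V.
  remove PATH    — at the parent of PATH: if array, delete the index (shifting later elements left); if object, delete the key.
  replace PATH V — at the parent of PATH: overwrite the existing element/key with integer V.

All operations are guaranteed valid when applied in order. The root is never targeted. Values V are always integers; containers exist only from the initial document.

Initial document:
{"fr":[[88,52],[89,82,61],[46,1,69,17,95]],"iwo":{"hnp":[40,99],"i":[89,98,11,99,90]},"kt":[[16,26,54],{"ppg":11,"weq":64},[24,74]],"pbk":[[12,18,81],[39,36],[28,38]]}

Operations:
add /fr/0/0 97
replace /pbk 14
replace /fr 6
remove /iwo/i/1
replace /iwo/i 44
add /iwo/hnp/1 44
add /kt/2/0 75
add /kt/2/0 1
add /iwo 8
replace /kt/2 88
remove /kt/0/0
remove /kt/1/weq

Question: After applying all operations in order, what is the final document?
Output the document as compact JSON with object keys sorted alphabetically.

After op 1 (add /fr/0/0 97): {"fr":[[97,88,52],[89,82,61],[46,1,69,17,95]],"iwo":{"hnp":[40,99],"i":[89,98,11,99,90]},"kt":[[16,26,54],{"ppg":11,"weq":64},[24,74]],"pbk":[[12,18,81],[39,36],[28,38]]}
After op 2 (replace /pbk 14): {"fr":[[97,88,52],[89,82,61],[46,1,69,17,95]],"iwo":{"hnp":[40,99],"i":[89,98,11,99,90]},"kt":[[16,26,54],{"ppg":11,"weq":64},[24,74]],"pbk":14}
After op 3 (replace /fr 6): {"fr":6,"iwo":{"hnp":[40,99],"i":[89,98,11,99,90]},"kt":[[16,26,54],{"ppg":11,"weq":64},[24,74]],"pbk":14}
After op 4 (remove /iwo/i/1): {"fr":6,"iwo":{"hnp":[40,99],"i":[89,11,99,90]},"kt":[[16,26,54],{"ppg":11,"weq":64},[24,74]],"pbk":14}
After op 5 (replace /iwo/i 44): {"fr":6,"iwo":{"hnp":[40,99],"i":44},"kt":[[16,26,54],{"ppg":11,"weq":64},[24,74]],"pbk":14}
After op 6 (add /iwo/hnp/1 44): {"fr":6,"iwo":{"hnp":[40,44,99],"i":44},"kt":[[16,26,54],{"ppg":11,"weq":64},[24,74]],"pbk":14}
After op 7 (add /kt/2/0 75): {"fr":6,"iwo":{"hnp":[40,44,99],"i":44},"kt":[[16,26,54],{"ppg":11,"weq":64},[75,24,74]],"pbk":14}
After op 8 (add /kt/2/0 1): {"fr":6,"iwo":{"hnp":[40,44,99],"i":44},"kt":[[16,26,54],{"ppg":11,"weq":64},[1,75,24,74]],"pbk":14}
After op 9 (add /iwo 8): {"fr":6,"iwo":8,"kt":[[16,26,54],{"ppg":11,"weq":64},[1,75,24,74]],"pbk":14}
After op 10 (replace /kt/2 88): {"fr":6,"iwo":8,"kt":[[16,26,54],{"ppg":11,"weq":64},88],"pbk":14}
After op 11 (remove /kt/0/0): {"fr":6,"iwo":8,"kt":[[26,54],{"ppg":11,"weq":64},88],"pbk":14}
After op 12 (remove /kt/1/weq): {"fr":6,"iwo":8,"kt":[[26,54],{"ppg":11},88],"pbk":14}

Answer: {"fr":6,"iwo":8,"kt":[[26,54],{"ppg":11},88],"pbk":14}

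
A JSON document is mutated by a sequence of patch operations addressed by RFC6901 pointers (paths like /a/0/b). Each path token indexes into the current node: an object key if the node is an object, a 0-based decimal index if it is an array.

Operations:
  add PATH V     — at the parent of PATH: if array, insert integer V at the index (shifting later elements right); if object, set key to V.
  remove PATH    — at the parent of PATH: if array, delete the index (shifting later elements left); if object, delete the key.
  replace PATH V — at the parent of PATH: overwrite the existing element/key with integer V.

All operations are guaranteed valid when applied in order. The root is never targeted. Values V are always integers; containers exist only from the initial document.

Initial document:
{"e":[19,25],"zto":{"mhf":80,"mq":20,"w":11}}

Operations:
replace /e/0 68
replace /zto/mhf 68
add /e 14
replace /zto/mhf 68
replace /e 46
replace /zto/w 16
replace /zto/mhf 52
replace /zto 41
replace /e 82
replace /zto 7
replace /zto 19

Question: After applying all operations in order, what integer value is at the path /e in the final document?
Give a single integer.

Answer: 82

Derivation:
After op 1 (replace /e/0 68): {"e":[68,25],"zto":{"mhf":80,"mq":20,"w":11}}
After op 2 (replace /zto/mhf 68): {"e":[68,25],"zto":{"mhf":68,"mq":20,"w":11}}
After op 3 (add /e 14): {"e":14,"zto":{"mhf":68,"mq":20,"w":11}}
After op 4 (replace /zto/mhf 68): {"e":14,"zto":{"mhf":68,"mq":20,"w":11}}
After op 5 (replace /e 46): {"e":46,"zto":{"mhf":68,"mq":20,"w":11}}
After op 6 (replace /zto/w 16): {"e":46,"zto":{"mhf":68,"mq":20,"w":16}}
After op 7 (replace /zto/mhf 52): {"e":46,"zto":{"mhf":52,"mq":20,"w":16}}
After op 8 (replace /zto 41): {"e":46,"zto":41}
After op 9 (replace /e 82): {"e":82,"zto":41}
After op 10 (replace /zto 7): {"e":82,"zto":7}
After op 11 (replace /zto 19): {"e":82,"zto":19}
Value at /e: 82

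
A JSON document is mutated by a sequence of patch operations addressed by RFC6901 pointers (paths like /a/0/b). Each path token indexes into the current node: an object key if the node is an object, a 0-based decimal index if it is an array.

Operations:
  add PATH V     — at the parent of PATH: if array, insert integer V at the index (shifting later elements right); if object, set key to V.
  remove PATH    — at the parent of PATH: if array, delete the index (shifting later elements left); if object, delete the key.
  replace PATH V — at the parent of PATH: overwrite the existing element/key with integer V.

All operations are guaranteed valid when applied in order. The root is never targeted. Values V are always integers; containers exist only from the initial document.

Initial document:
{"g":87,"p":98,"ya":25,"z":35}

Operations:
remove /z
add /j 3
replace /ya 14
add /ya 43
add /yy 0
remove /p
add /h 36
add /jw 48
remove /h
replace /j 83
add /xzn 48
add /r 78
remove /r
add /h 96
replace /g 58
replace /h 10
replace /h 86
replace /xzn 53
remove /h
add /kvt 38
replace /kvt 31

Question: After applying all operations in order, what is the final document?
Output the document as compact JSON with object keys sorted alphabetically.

After op 1 (remove /z): {"g":87,"p":98,"ya":25}
After op 2 (add /j 3): {"g":87,"j":3,"p":98,"ya":25}
After op 3 (replace /ya 14): {"g":87,"j":3,"p":98,"ya":14}
After op 4 (add /ya 43): {"g":87,"j":3,"p":98,"ya":43}
After op 5 (add /yy 0): {"g":87,"j":3,"p":98,"ya":43,"yy":0}
After op 6 (remove /p): {"g":87,"j":3,"ya":43,"yy":0}
After op 7 (add /h 36): {"g":87,"h":36,"j":3,"ya":43,"yy":0}
After op 8 (add /jw 48): {"g":87,"h":36,"j":3,"jw":48,"ya":43,"yy":0}
After op 9 (remove /h): {"g":87,"j":3,"jw":48,"ya":43,"yy":0}
After op 10 (replace /j 83): {"g":87,"j":83,"jw":48,"ya":43,"yy":0}
After op 11 (add /xzn 48): {"g":87,"j":83,"jw":48,"xzn":48,"ya":43,"yy":0}
After op 12 (add /r 78): {"g":87,"j":83,"jw":48,"r":78,"xzn":48,"ya":43,"yy":0}
After op 13 (remove /r): {"g":87,"j":83,"jw":48,"xzn":48,"ya":43,"yy":0}
After op 14 (add /h 96): {"g":87,"h":96,"j":83,"jw":48,"xzn":48,"ya":43,"yy":0}
After op 15 (replace /g 58): {"g":58,"h":96,"j":83,"jw":48,"xzn":48,"ya":43,"yy":0}
After op 16 (replace /h 10): {"g":58,"h":10,"j":83,"jw":48,"xzn":48,"ya":43,"yy":0}
After op 17 (replace /h 86): {"g":58,"h":86,"j":83,"jw":48,"xzn":48,"ya":43,"yy":0}
After op 18 (replace /xzn 53): {"g":58,"h":86,"j":83,"jw":48,"xzn":53,"ya":43,"yy":0}
After op 19 (remove /h): {"g":58,"j":83,"jw":48,"xzn":53,"ya":43,"yy":0}
After op 20 (add /kvt 38): {"g":58,"j":83,"jw":48,"kvt":38,"xzn":53,"ya":43,"yy":0}
After op 21 (replace /kvt 31): {"g":58,"j":83,"jw":48,"kvt":31,"xzn":53,"ya":43,"yy":0}

Answer: {"g":58,"j":83,"jw":48,"kvt":31,"xzn":53,"ya":43,"yy":0}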